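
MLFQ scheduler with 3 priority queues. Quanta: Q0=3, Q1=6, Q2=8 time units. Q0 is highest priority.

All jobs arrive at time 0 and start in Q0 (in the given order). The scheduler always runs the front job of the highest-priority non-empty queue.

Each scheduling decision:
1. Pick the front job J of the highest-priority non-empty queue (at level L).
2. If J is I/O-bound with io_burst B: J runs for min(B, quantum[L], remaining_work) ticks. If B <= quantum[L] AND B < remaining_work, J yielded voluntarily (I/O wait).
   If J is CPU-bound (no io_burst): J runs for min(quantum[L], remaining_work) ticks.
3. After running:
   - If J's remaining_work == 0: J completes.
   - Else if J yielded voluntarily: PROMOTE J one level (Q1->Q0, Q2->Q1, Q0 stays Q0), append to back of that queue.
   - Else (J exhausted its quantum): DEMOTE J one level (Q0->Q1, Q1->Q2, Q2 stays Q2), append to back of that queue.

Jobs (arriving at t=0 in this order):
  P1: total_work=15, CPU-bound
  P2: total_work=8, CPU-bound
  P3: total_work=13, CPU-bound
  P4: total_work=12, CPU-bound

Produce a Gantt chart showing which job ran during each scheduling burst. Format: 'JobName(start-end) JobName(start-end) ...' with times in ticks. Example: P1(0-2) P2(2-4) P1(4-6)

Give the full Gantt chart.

t=0-3: P1@Q0 runs 3, rem=12, quantum used, demote→Q1. Q0=[P2,P3,P4] Q1=[P1] Q2=[]
t=3-6: P2@Q0 runs 3, rem=5, quantum used, demote→Q1. Q0=[P3,P4] Q1=[P1,P2] Q2=[]
t=6-9: P3@Q0 runs 3, rem=10, quantum used, demote→Q1. Q0=[P4] Q1=[P1,P2,P3] Q2=[]
t=9-12: P4@Q0 runs 3, rem=9, quantum used, demote→Q1. Q0=[] Q1=[P1,P2,P3,P4] Q2=[]
t=12-18: P1@Q1 runs 6, rem=6, quantum used, demote→Q2. Q0=[] Q1=[P2,P3,P4] Q2=[P1]
t=18-23: P2@Q1 runs 5, rem=0, completes. Q0=[] Q1=[P3,P4] Q2=[P1]
t=23-29: P3@Q1 runs 6, rem=4, quantum used, demote→Q2. Q0=[] Q1=[P4] Q2=[P1,P3]
t=29-35: P4@Q1 runs 6, rem=3, quantum used, demote→Q2. Q0=[] Q1=[] Q2=[P1,P3,P4]
t=35-41: P1@Q2 runs 6, rem=0, completes. Q0=[] Q1=[] Q2=[P3,P4]
t=41-45: P3@Q2 runs 4, rem=0, completes. Q0=[] Q1=[] Q2=[P4]
t=45-48: P4@Q2 runs 3, rem=0, completes. Q0=[] Q1=[] Q2=[]

Answer: P1(0-3) P2(3-6) P3(6-9) P4(9-12) P1(12-18) P2(18-23) P3(23-29) P4(29-35) P1(35-41) P3(41-45) P4(45-48)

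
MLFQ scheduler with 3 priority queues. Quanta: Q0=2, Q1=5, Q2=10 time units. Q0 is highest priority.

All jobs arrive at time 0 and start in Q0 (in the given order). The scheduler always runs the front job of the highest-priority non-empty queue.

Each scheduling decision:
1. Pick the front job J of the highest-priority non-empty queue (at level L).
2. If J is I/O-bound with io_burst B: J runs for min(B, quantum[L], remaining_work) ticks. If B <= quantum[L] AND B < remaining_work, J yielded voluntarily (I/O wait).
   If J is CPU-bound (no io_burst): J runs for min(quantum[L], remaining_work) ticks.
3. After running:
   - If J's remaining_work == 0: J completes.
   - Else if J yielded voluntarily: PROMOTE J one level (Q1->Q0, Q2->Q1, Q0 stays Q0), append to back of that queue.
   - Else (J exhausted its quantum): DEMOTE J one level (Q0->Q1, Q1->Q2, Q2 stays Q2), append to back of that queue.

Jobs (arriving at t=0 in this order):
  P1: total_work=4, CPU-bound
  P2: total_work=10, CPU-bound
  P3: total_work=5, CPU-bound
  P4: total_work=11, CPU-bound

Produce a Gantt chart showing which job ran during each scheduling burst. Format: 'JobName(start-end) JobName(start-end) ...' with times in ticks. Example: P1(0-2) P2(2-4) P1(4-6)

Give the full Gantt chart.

t=0-2: P1@Q0 runs 2, rem=2, quantum used, demote→Q1. Q0=[P2,P3,P4] Q1=[P1] Q2=[]
t=2-4: P2@Q0 runs 2, rem=8, quantum used, demote→Q1. Q0=[P3,P4] Q1=[P1,P2] Q2=[]
t=4-6: P3@Q0 runs 2, rem=3, quantum used, demote→Q1. Q0=[P4] Q1=[P1,P2,P3] Q2=[]
t=6-8: P4@Q0 runs 2, rem=9, quantum used, demote→Q1. Q0=[] Q1=[P1,P2,P3,P4] Q2=[]
t=8-10: P1@Q1 runs 2, rem=0, completes. Q0=[] Q1=[P2,P3,P4] Q2=[]
t=10-15: P2@Q1 runs 5, rem=3, quantum used, demote→Q2. Q0=[] Q1=[P3,P4] Q2=[P2]
t=15-18: P3@Q1 runs 3, rem=0, completes. Q0=[] Q1=[P4] Q2=[P2]
t=18-23: P4@Q1 runs 5, rem=4, quantum used, demote→Q2. Q0=[] Q1=[] Q2=[P2,P4]
t=23-26: P2@Q2 runs 3, rem=0, completes. Q0=[] Q1=[] Q2=[P4]
t=26-30: P4@Q2 runs 4, rem=0, completes. Q0=[] Q1=[] Q2=[]

Answer: P1(0-2) P2(2-4) P3(4-6) P4(6-8) P1(8-10) P2(10-15) P3(15-18) P4(18-23) P2(23-26) P4(26-30)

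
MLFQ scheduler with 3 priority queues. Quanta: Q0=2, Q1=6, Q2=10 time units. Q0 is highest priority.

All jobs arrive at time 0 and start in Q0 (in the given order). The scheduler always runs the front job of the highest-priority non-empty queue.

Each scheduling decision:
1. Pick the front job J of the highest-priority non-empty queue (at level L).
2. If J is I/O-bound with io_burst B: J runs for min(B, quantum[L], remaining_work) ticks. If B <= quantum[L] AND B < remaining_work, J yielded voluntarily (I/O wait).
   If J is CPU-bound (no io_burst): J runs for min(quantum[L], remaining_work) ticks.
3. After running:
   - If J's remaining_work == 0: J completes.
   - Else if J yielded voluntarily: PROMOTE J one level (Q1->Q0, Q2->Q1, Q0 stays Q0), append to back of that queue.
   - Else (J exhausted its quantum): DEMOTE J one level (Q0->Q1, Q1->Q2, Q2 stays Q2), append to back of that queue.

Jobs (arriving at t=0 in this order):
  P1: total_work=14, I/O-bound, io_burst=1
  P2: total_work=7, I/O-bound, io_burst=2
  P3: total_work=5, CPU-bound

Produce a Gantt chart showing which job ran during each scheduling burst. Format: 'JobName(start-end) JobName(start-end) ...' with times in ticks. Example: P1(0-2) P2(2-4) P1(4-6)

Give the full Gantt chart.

Answer: P1(0-1) P2(1-3) P3(3-5) P1(5-6) P2(6-8) P1(8-9) P2(9-11) P1(11-12) P2(12-13) P1(13-14) P1(14-15) P1(15-16) P1(16-17) P1(17-18) P1(18-19) P1(19-20) P1(20-21) P1(21-22) P1(22-23) P3(23-26)

Derivation:
t=0-1: P1@Q0 runs 1, rem=13, I/O yield, promote→Q0. Q0=[P2,P3,P1] Q1=[] Q2=[]
t=1-3: P2@Q0 runs 2, rem=5, I/O yield, promote→Q0. Q0=[P3,P1,P2] Q1=[] Q2=[]
t=3-5: P3@Q0 runs 2, rem=3, quantum used, demote→Q1. Q0=[P1,P2] Q1=[P3] Q2=[]
t=5-6: P1@Q0 runs 1, rem=12, I/O yield, promote→Q0. Q0=[P2,P1] Q1=[P3] Q2=[]
t=6-8: P2@Q0 runs 2, rem=3, I/O yield, promote→Q0. Q0=[P1,P2] Q1=[P3] Q2=[]
t=8-9: P1@Q0 runs 1, rem=11, I/O yield, promote→Q0. Q0=[P2,P1] Q1=[P3] Q2=[]
t=9-11: P2@Q0 runs 2, rem=1, I/O yield, promote→Q0. Q0=[P1,P2] Q1=[P3] Q2=[]
t=11-12: P1@Q0 runs 1, rem=10, I/O yield, promote→Q0. Q0=[P2,P1] Q1=[P3] Q2=[]
t=12-13: P2@Q0 runs 1, rem=0, completes. Q0=[P1] Q1=[P3] Q2=[]
t=13-14: P1@Q0 runs 1, rem=9, I/O yield, promote→Q0. Q0=[P1] Q1=[P3] Q2=[]
t=14-15: P1@Q0 runs 1, rem=8, I/O yield, promote→Q0. Q0=[P1] Q1=[P3] Q2=[]
t=15-16: P1@Q0 runs 1, rem=7, I/O yield, promote→Q0. Q0=[P1] Q1=[P3] Q2=[]
t=16-17: P1@Q0 runs 1, rem=6, I/O yield, promote→Q0. Q0=[P1] Q1=[P3] Q2=[]
t=17-18: P1@Q0 runs 1, rem=5, I/O yield, promote→Q0. Q0=[P1] Q1=[P3] Q2=[]
t=18-19: P1@Q0 runs 1, rem=4, I/O yield, promote→Q0. Q0=[P1] Q1=[P3] Q2=[]
t=19-20: P1@Q0 runs 1, rem=3, I/O yield, promote→Q0. Q0=[P1] Q1=[P3] Q2=[]
t=20-21: P1@Q0 runs 1, rem=2, I/O yield, promote→Q0. Q0=[P1] Q1=[P3] Q2=[]
t=21-22: P1@Q0 runs 1, rem=1, I/O yield, promote→Q0. Q0=[P1] Q1=[P3] Q2=[]
t=22-23: P1@Q0 runs 1, rem=0, completes. Q0=[] Q1=[P3] Q2=[]
t=23-26: P3@Q1 runs 3, rem=0, completes. Q0=[] Q1=[] Q2=[]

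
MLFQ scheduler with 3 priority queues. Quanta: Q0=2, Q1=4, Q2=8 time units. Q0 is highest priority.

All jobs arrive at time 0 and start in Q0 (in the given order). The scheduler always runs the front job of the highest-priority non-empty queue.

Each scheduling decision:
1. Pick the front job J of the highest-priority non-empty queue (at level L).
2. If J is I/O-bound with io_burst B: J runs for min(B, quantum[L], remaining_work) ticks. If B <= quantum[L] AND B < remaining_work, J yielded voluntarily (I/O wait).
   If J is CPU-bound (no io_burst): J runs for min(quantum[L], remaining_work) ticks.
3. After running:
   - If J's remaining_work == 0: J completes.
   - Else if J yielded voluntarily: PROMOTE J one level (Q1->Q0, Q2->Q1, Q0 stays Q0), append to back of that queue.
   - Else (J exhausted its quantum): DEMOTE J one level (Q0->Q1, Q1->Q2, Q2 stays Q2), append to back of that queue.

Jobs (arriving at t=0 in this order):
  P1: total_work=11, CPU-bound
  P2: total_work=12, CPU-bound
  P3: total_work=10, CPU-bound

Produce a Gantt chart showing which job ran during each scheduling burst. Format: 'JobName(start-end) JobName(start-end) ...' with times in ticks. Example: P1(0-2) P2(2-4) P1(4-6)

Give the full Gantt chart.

t=0-2: P1@Q0 runs 2, rem=9, quantum used, demote→Q1. Q0=[P2,P3] Q1=[P1] Q2=[]
t=2-4: P2@Q0 runs 2, rem=10, quantum used, demote→Q1. Q0=[P3] Q1=[P1,P2] Q2=[]
t=4-6: P3@Q0 runs 2, rem=8, quantum used, demote→Q1. Q0=[] Q1=[P1,P2,P3] Q2=[]
t=6-10: P1@Q1 runs 4, rem=5, quantum used, demote→Q2. Q0=[] Q1=[P2,P3] Q2=[P1]
t=10-14: P2@Q1 runs 4, rem=6, quantum used, demote→Q2. Q0=[] Q1=[P3] Q2=[P1,P2]
t=14-18: P3@Q1 runs 4, rem=4, quantum used, demote→Q2. Q0=[] Q1=[] Q2=[P1,P2,P3]
t=18-23: P1@Q2 runs 5, rem=0, completes. Q0=[] Q1=[] Q2=[P2,P3]
t=23-29: P2@Q2 runs 6, rem=0, completes. Q0=[] Q1=[] Q2=[P3]
t=29-33: P3@Q2 runs 4, rem=0, completes. Q0=[] Q1=[] Q2=[]

Answer: P1(0-2) P2(2-4) P3(4-6) P1(6-10) P2(10-14) P3(14-18) P1(18-23) P2(23-29) P3(29-33)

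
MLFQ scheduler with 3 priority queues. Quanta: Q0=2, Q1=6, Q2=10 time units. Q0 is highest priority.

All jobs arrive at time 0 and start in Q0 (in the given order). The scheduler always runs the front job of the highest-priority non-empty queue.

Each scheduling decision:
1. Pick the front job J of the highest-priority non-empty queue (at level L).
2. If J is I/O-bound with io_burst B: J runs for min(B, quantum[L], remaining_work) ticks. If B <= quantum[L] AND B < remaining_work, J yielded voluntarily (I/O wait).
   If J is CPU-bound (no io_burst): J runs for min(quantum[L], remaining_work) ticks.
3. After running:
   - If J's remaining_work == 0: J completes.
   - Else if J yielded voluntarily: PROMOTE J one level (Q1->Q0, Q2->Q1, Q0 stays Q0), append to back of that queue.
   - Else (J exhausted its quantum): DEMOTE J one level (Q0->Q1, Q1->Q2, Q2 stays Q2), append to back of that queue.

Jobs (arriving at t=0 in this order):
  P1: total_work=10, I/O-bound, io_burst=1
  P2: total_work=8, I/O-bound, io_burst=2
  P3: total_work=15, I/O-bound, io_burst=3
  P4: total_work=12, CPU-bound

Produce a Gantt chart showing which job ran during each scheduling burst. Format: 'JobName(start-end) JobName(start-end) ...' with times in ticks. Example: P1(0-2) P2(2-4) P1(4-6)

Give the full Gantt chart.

t=0-1: P1@Q0 runs 1, rem=9, I/O yield, promote→Q0. Q0=[P2,P3,P4,P1] Q1=[] Q2=[]
t=1-3: P2@Q0 runs 2, rem=6, I/O yield, promote→Q0. Q0=[P3,P4,P1,P2] Q1=[] Q2=[]
t=3-5: P3@Q0 runs 2, rem=13, quantum used, demote→Q1. Q0=[P4,P1,P2] Q1=[P3] Q2=[]
t=5-7: P4@Q0 runs 2, rem=10, quantum used, demote→Q1. Q0=[P1,P2] Q1=[P3,P4] Q2=[]
t=7-8: P1@Q0 runs 1, rem=8, I/O yield, promote→Q0. Q0=[P2,P1] Q1=[P3,P4] Q2=[]
t=8-10: P2@Q0 runs 2, rem=4, I/O yield, promote→Q0. Q0=[P1,P2] Q1=[P3,P4] Q2=[]
t=10-11: P1@Q0 runs 1, rem=7, I/O yield, promote→Q0. Q0=[P2,P1] Q1=[P3,P4] Q2=[]
t=11-13: P2@Q0 runs 2, rem=2, I/O yield, promote→Q0. Q0=[P1,P2] Q1=[P3,P4] Q2=[]
t=13-14: P1@Q0 runs 1, rem=6, I/O yield, promote→Q0. Q0=[P2,P1] Q1=[P3,P4] Q2=[]
t=14-16: P2@Q0 runs 2, rem=0, completes. Q0=[P1] Q1=[P3,P4] Q2=[]
t=16-17: P1@Q0 runs 1, rem=5, I/O yield, promote→Q0. Q0=[P1] Q1=[P3,P4] Q2=[]
t=17-18: P1@Q0 runs 1, rem=4, I/O yield, promote→Q0. Q0=[P1] Q1=[P3,P4] Q2=[]
t=18-19: P1@Q0 runs 1, rem=3, I/O yield, promote→Q0. Q0=[P1] Q1=[P3,P4] Q2=[]
t=19-20: P1@Q0 runs 1, rem=2, I/O yield, promote→Q0. Q0=[P1] Q1=[P3,P4] Q2=[]
t=20-21: P1@Q0 runs 1, rem=1, I/O yield, promote→Q0. Q0=[P1] Q1=[P3,P4] Q2=[]
t=21-22: P1@Q0 runs 1, rem=0, completes. Q0=[] Q1=[P3,P4] Q2=[]
t=22-25: P3@Q1 runs 3, rem=10, I/O yield, promote→Q0. Q0=[P3] Q1=[P4] Q2=[]
t=25-27: P3@Q0 runs 2, rem=8, quantum used, demote→Q1. Q0=[] Q1=[P4,P3] Q2=[]
t=27-33: P4@Q1 runs 6, rem=4, quantum used, demote→Q2. Q0=[] Q1=[P3] Q2=[P4]
t=33-36: P3@Q1 runs 3, rem=5, I/O yield, promote→Q0. Q0=[P3] Q1=[] Q2=[P4]
t=36-38: P3@Q0 runs 2, rem=3, quantum used, demote→Q1. Q0=[] Q1=[P3] Q2=[P4]
t=38-41: P3@Q1 runs 3, rem=0, completes. Q0=[] Q1=[] Q2=[P4]
t=41-45: P4@Q2 runs 4, rem=0, completes. Q0=[] Q1=[] Q2=[]

Answer: P1(0-1) P2(1-3) P3(3-5) P4(5-7) P1(7-8) P2(8-10) P1(10-11) P2(11-13) P1(13-14) P2(14-16) P1(16-17) P1(17-18) P1(18-19) P1(19-20) P1(20-21) P1(21-22) P3(22-25) P3(25-27) P4(27-33) P3(33-36) P3(36-38) P3(38-41) P4(41-45)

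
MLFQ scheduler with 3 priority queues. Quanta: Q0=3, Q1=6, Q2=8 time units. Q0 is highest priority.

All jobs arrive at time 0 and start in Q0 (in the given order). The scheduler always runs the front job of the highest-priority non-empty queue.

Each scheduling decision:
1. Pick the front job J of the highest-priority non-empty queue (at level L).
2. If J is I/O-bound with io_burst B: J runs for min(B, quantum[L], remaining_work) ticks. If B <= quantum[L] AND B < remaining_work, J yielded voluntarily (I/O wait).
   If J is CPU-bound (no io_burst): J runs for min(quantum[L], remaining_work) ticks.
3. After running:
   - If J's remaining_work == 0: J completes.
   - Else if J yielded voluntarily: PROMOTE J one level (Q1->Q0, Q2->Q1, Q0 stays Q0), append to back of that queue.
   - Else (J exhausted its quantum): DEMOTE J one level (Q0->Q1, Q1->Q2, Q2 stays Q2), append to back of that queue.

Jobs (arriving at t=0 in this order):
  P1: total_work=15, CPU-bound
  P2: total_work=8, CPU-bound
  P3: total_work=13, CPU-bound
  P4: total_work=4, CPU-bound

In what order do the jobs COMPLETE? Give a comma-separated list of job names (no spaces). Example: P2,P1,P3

Answer: P2,P4,P1,P3

Derivation:
t=0-3: P1@Q0 runs 3, rem=12, quantum used, demote→Q1. Q0=[P2,P3,P4] Q1=[P1] Q2=[]
t=3-6: P2@Q0 runs 3, rem=5, quantum used, demote→Q1. Q0=[P3,P4] Q1=[P1,P2] Q2=[]
t=6-9: P3@Q0 runs 3, rem=10, quantum used, demote→Q1. Q0=[P4] Q1=[P1,P2,P3] Q2=[]
t=9-12: P4@Q0 runs 3, rem=1, quantum used, demote→Q1. Q0=[] Q1=[P1,P2,P3,P4] Q2=[]
t=12-18: P1@Q1 runs 6, rem=6, quantum used, demote→Q2. Q0=[] Q1=[P2,P3,P4] Q2=[P1]
t=18-23: P2@Q1 runs 5, rem=0, completes. Q0=[] Q1=[P3,P4] Q2=[P1]
t=23-29: P3@Q1 runs 6, rem=4, quantum used, demote→Q2. Q0=[] Q1=[P4] Q2=[P1,P3]
t=29-30: P4@Q1 runs 1, rem=0, completes. Q0=[] Q1=[] Q2=[P1,P3]
t=30-36: P1@Q2 runs 6, rem=0, completes. Q0=[] Q1=[] Q2=[P3]
t=36-40: P3@Q2 runs 4, rem=0, completes. Q0=[] Q1=[] Q2=[]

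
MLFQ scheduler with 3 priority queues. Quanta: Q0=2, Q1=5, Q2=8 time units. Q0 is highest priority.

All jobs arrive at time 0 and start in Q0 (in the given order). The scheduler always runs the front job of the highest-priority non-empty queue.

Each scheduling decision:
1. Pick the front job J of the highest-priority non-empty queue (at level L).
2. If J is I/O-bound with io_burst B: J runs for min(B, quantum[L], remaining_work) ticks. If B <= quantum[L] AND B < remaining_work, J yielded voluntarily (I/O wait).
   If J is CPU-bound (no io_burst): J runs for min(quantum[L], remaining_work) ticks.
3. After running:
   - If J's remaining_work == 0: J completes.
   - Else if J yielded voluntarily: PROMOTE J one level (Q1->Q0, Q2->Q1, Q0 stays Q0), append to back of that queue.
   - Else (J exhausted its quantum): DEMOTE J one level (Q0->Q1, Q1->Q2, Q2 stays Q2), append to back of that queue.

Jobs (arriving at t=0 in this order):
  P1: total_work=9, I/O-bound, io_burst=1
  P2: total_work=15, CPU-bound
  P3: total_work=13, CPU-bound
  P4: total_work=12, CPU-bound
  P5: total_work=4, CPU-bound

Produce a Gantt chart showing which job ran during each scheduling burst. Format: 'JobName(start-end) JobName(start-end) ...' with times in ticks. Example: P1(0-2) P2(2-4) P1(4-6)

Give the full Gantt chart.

Answer: P1(0-1) P2(1-3) P3(3-5) P4(5-7) P5(7-9) P1(9-10) P1(10-11) P1(11-12) P1(12-13) P1(13-14) P1(14-15) P1(15-16) P1(16-17) P2(17-22) P3(22-27) P4(27-32) P5(32-34) P2(34-42) P3(42-48) P4(48-53)

Derivation:
t=0-1: P1@Q0 runs 1, rem=8, I/O yield, promote→Q0. Q0=[P2,P3,P4,P5,P1] Q1=[] Q2=[]
t=1-3: P2@Q0 runs 2, rem=13, quantum used, demote→Q1. Q0=[P3,P4,P5,P1] Q1=[P2] Q2=[]
t=3-5: P3@Q0 runs 2, rem=11, quantum used, demote→Q1. Q0=[P4,P5,P1] Q1=[P2,P3] Q2=[]
t=5-7: P4@Q0 runs 2, rem=10, quantum used, demote→Q1. Q0=[P5,P1] Q1=[P2,P3,P4] Q2=[]
t=7-9: P5@Q0 runs 2, rem=2, quantum used, demote→Q1. Q0=[P1] Q1=[P2,P3,P4,P5] Q2=[]
t=9-10: P1@Q0 runs 1, rem=7, I/O yield, promote→Q0. Q0=[P1] Q1=[P2,P3,P4,P5] Q2=[]
t=10-11: P1@Q0 runs 1, rem=6, I/O yield, promote→Q0. Q0=[P1] Q1=[P2,P3,P4,P5] Q2=[]
t=11-12: P1@Q0 runs 1, rem=5, I/O yield, promote→Q0. Q0=[P1] Q1=[P2,P3,P4,P5] Q2=[]
t=12-13: P1@Q0 runs 1, rem=4, I/O yield, promote→Q0. Q0=[P1] Q1=[P2,P3,P4,P5] Q2=[]
t=13-14: P1@Q0 runs 1, rem=3, I/O yield, promote→Q0. Q0=[P1] Q1=[P2,P3,P4,P5] Q2=[]
t=14-15: P1@Q0 runs 1, rem=2, I/O yield, promote→Q0. Q0=[P1] Q1=[P2,P3,P4,P5] Q2=[]
t=15-16: P1@Q0 runs 1, rem=1, I/O yield, promote→Q0. Q0=[P1] Q1=[P2,P3,P4,P5] Q2=[]
t=16-17: P1@Q0 runs 1, rem=0, completes. Q0=[] Q1=[P2,P3,P4,P5] Q2=[]
t=17-22: P2@Q1 runs 5, rem=8, quantum used, demote→Q2. Q0=[] Q1=[P3,P4,P5] Q2=[P2]
t=22-27: P3@Q1 runs 5, rem=6, quantum used, demote→Q2. Q0=[] Q1=[P4,P5] Q2=[P2,P3]
t=27-32: P4@Q1 runs 5, rem=5, quantum used, demote→Q2. Q0=[] Q1=[P5] Q2=[P2,P3,P4]
t=32-34: P5@Q1 runs 2, rem=0, completes. Q0=[] Q1=[] Q2=[P2,P3,P4]
t=34-42: P2@Q2 runs 8, rem=0, completes. Q0=[] Q1=[] Q2=[P3,P4]
t=42-48: P3@Q2 runs 6, rem=0, completes. Q0=[] Q1=[] Q2=[P4]
t=48-53: P4@Q2 runs 5, rem=0, completes. Q0=[] Q1=[] Q2=[]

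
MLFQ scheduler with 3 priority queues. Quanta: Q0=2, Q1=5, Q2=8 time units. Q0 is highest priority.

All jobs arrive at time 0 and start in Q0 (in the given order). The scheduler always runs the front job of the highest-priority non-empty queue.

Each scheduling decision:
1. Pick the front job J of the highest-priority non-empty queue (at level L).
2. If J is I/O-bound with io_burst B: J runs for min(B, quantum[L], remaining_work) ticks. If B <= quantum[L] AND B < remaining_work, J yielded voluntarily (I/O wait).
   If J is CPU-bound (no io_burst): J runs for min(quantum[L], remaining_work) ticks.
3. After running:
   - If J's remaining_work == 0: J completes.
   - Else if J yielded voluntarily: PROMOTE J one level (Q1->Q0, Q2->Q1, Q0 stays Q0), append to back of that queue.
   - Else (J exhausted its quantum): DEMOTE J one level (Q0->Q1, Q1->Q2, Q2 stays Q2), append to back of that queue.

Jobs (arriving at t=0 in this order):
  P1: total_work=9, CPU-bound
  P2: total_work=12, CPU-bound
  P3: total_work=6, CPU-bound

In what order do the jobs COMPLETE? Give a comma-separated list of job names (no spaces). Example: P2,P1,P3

t=0-2: P1@Q0 runs 2, rem=7, quantum used, demote→Q1. Q0=[P2,P3] Q1=[P1] Q2=[]
t=2-4: P2@Q0 runs 2, rem=10, quantum used, demote→Q1. Q0=[P3] Q1=[P1,P2] Q2=[]
t=4-6: P3@Q0 runs 2, rem=4, quantum used, demote→Q1. Q0=[] Q1=[P1,P2,P3] Q2=[]
t=6-11: P1@Q1 runs 5, rem=2, quantum used, demote→Q2. Q0=[] Q1=[P2,P3] Q2=[P1]
t=11-16: P2@Q1 runs 5, rem=5, quantum used, demote→Q2. Q0=[] Q1=[P3] Q2=[P1,P2]
t=16-20: P3@Q1 runs 4, rem=0, completes. Q0=[] Q1=[] Q2=[P1,P2]
t=20-22: P1@Q2 runs 2, rem=0, completes. Q0=[] Q1=[] Q2=[P2]
t=22-27: P2@Q2 runs 5, rem=0, completes. Q0=[] Q1=[] Q2=[]

Answer: P3,P1,P2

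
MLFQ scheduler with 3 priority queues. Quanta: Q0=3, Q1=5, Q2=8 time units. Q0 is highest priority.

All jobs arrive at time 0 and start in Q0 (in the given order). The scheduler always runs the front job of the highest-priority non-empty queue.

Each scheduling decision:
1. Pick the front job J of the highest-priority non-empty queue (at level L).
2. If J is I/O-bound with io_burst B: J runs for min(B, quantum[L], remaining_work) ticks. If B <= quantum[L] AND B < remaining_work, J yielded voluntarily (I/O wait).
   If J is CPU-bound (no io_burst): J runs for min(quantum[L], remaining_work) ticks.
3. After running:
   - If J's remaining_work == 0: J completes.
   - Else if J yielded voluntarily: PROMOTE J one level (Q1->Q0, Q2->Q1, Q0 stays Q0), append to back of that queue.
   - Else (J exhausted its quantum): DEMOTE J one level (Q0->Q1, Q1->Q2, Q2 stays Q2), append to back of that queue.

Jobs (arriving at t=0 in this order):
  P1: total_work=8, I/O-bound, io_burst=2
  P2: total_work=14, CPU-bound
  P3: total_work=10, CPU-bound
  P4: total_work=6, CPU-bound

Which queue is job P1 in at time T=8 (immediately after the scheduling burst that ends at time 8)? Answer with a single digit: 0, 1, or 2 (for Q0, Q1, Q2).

Answer: 0

Derivation:
t=0-2: P1@Q0 runs 2, rem=6, I/O yield, promote→Q0. Q0=[P2,P3,P4,P1] Q1=[] Q2=[]
t=2-5: P2@Q0 runs 3, rem=11, quantum used, demote→Q1. Q0=[P3,P4,P1] Q1=[P2] Q2=[]
t=5-8: P3@Q0 runs 3, rem=7, quantum used, demote→Q1. Q0=[P4,P1] Q1=[P2,P3] Q2=[]
t=8-11: P4@Q0 runs 3, rem=3, quantum used, demote→Q1. Q0=[P1] Q1=[P2,P3,P4] Q2=[]
t=11-13: P1@Q0 runs 2, rem=4, I/O yield, promote→Q0. Q0=[P1] Q1=[P2,P3,P4] Q2=[]
t=13-15: P1@Q0 runs 2, rem=2, I/O yield, promote→Q0. Q0=[P1] Q1=[P2,P3,P4] Q2=[]
t=15-17: P1@Q0 runs 2, rem=0, completes. Q0=[] Q1=[P2,P3,P4] Q2=[]
t=17-22: P2@Q1 runs 5, rem=6, quantum used, demote→Q2. Q0=[] Q1=[P3,P4] Q2=[P2]
t=22-27: P3@Q1 runs 5, rem=2, quantum used, demote→Q2. Q0=[] Q1=[P4] Q2=[P2,P3]
t=27-30: P4@Q1 runs 3, rem=0, completes. Q0=[] Q1=[] Q2=[P2,P3]
t=30-36: P2@Q2 runs 6, rem=0, completes. Q0=[] Q1=[] Q2=[P3]
t=36-38: P3@Q2 runs 2, rem=0, completes. Q0=[] Q1=[] Q2=[]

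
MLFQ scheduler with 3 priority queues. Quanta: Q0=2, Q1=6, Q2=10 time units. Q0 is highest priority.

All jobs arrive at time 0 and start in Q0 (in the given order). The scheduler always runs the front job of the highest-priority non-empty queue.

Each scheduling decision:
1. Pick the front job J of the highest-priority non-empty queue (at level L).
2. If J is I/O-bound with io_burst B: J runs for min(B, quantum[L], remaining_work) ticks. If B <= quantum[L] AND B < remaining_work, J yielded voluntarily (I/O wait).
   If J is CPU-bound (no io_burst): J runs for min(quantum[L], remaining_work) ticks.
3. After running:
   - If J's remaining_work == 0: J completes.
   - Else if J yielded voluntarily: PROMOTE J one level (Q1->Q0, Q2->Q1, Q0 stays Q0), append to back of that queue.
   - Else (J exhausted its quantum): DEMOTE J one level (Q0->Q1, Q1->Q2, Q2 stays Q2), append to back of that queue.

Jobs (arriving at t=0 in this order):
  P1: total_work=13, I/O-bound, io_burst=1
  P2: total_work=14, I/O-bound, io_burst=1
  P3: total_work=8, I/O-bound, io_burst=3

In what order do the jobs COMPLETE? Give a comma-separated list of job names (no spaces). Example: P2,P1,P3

Answer: P1,P2,P3

Derivation:
t=0-1: P1@Q0 runs 1, rem=12, I/O yield, promote→Q0. Q0=[P2,P3,P1] Q1=[] Q2=[]
t=1-2: P2@Q0 runs 1, rem=13, I/O yield, promote→Q0. Q0=[P3,P1,P2] Q1=[] Q2=[]
t=2-4: P3@Q0 runs 2, rem=6, quantum used, demote→Q1. Q0=[P1,P2] Q1=[P3] Q2=[]
t=4-5: P1@Q0 runs 1, rem=11, I/O yield, promote→Q0. Q0=[P2,P1] Q1=[P3] Q2=[]
t=5-6: P2@Q0 runs 1, rem=12, I/O yield, promote→Q0. Q0=[P1,P2] Q1=[P3] Q2=[]
t=6-7: P1@Q0 runs 1, rem=10, I/O yield, promote→Q0. Q0=[P2,P1] Q1=[P3] Q2=[]
t=7-8: P2@Q0 runs 1, rem=11, I/O yield, promote→Q0. Q0=[P1,P2] Q1=[P3] Q2=[]
t=8-9: P1@Q0 runs 1, rem=9, I/O yield, promote→Q0. Q0=[P2,P1] Q1=[P3] Q2=[]
t=9-10: P2@Q0 runs 1, rem=10, I/O yield, promote→Q0. Q0=[P1,P2] Q1=[P3] Q2=[]
t=10-11: P1@Q0 runs 1, rem=8, I/O yield, promote→Q0. Q0=[P2,P1] Q1=[P3] Q2=[]
t=11-12: P2@Q0 runs 1, rem=9, I/O yield, promote→Q0. Q0=[P1,P2] Q1=[P3] Q2=[]
t=12-13: P1@Q0 runs 1, rem=7, I/O yield, promote→Q0. Q0=[P2,P1] Q1=[P3] Q2=[]
t=13-14: P2@Q0 runs 1, rem=8, I/O yield, promote→Q0. Q0=[P1,P2] Q1=[P3] Q2=[]
t=14-15: P1@Q0 runs 1, rem=6, I/O yield, promote→Q0. Q0=[P2,P1] Q1=[P3] Q2=[]
t=15-16: P2@Q0 runs 1, rem=7, I/O yield, promote→Q0. Q0=[P1,P2] Q1=[P3] Q2=[]
t=16-17: P1@Q0 runs 1, rem=5, I/O yield, promote→Q0. Q0=[P2,P1] Q1=[P3] Q2=[]
t=17-18: P2@Q0 runs 1, rem=6, I/O yield, promote→Q0. Q0=[P1,P2] Q1=[P3] Q2=[]
t=18-19: P1@Q0 runs 1, rem=4, I/O yield, promote→Q0. Q0=[P2,P1] Q1=[P3] Q2=[]
t=19-20: P2@Q0 runs 1, rem=5, I/O yield, promote→Q0. Q0=[P1,P2] Q1=[P3] Q2=[]
t=20-21: P1@Q0 runs 1, rem=3, I/O yield, promote→Q0. Q0=[P2,P1] Q1=[P3] Q2=[]
t=21-22: P2@Q0 runs 1, rem=4, I/O yield, promote→Q0. Q0=[P1,P2] Q1=[P3] Q2=[]
t=22-23: P1@Q0 runs 1, rem=2, I/O yield, promote→Q0. Q0=[P2,P1] Q1=[P3] Q2=[]
t=23-24: P2@Q0 runs 1, rem=3, I/O yield, promote→Q0. Q0=[P1,P2] Q1=[P3] Q2=[]
t=24-25: P1@Q0 runs 1, rem=1, I/O yield, promote→Q0. Q0=[P2,P1] Q1=[P3] Q2=[]
t=25-26: P2@Q0 runs 1, rem=2, I/O yield, promote→Q0. Q0=[P1,P2] Q1=[P3] Q2=[]
t=26-27: P1@Q0 runs 1, rem=0, completes. Q0=[P2] Q1=[P3] Q2=[]
t=27-28: P2@Q0 runs 1, rem=1, I/O yield, promote→Q0. Q0=[P2] Q1=[P3] Q2=[]
t=28-29: P2@Q0 runs 1, rem=0, completes. Q0=[] Q1=[P3] Q2=[]
t=29-32: P3@Q1 runs 3, rem=3, I/O yield, promote→Q0. Q0=[P3] Q1=[] Q2=[]
t=32-34: P3@Q0 runs 2, rem=1, quantum used, demote→Q1. Q0=[] Q1=[P3] Q2=[]
t=34-35: P3@Q1 runs 1, rem=0, completes. Q0=[] Q1=[] Q2=[]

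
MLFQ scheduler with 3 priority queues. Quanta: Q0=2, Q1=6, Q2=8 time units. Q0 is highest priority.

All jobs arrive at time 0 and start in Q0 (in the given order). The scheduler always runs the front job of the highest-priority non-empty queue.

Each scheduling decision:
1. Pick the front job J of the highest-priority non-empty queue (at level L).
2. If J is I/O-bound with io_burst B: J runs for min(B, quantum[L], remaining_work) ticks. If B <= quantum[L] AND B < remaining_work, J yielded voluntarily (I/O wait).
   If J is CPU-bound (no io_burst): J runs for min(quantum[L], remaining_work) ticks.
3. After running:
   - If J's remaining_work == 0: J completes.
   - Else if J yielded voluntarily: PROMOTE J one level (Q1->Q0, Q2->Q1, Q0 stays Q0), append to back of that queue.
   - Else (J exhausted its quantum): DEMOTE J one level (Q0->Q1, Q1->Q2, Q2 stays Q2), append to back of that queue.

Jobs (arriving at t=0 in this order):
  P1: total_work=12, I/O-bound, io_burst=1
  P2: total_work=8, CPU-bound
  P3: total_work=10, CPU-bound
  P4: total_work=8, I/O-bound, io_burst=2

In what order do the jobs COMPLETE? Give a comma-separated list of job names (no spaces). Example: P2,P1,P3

t=0-1: P1@Q0 runs 1, rem=11, I/O yield, promote→Q0. Q0=[P2,P3,P4,P1] Q1=[] Q2=[]
t=1-3: P2@Q0 runs 2, rem=6, quantum used, demote→Q1. Q0=[P3,P4,P1] Q1=[P2] Q2=[]
t=3-5: P3@Q0 runs 2, rem=8, quantum used, demote→Q1. Q0=[P4,P1] Q1=[P2,P3] Q2=[]
t=5-7: P4@Q0 runs 2, rem=6, I/O yield, promote→Q0. Q0=[P1,P4] Q1=[P2,P3] Q2=[]
t=7-8: P1@Q0 runs 1, rem=10, I/O yield, promote→Q0. Q0=[P4,P1] Q1=[P2,P3] Q2=[]
t=8-10: P4@Q0 runs 2, rem=4, I/O yield, promote→Q0. Q0=[P1,P4] Q1=[P2,P3] Q2=[]
t=10-11: P1@Q0 runs 1, rem=9, I/O yield, promote→Q0. Q0=[P4,P1] Q1=[P2,P3] Q2=[]
t=11-13: P4@Q0 runs 2, rem=2, I/O yield, promote→Q0. Q0=[P1,P4] Q1=[P2,P3] Q2=[]
t=13-14: P1@Q0 runs 1, rem=8, I/O yield, promote→Q0. Q0=[P4,P1] Q1=[P2,P3] Q2=[]
t=14-16: P4@Q0 runs 2, rem=0, completes. Q0=[P1] Q1=[P2,P3] Q2=[]
t=16-17: P1@Q0 runs 1, rem=7, I/O yield, promote→Q0. Q0=[P1] Q1=[P2,P3] Q2=[]
t=17-18: P1@Q0 runs 1, rem=6, I/O yield, promote→Q0. Q0=[P1] Q1=[P2,P3] Q2=[]
t=18-19: P1@Q0 runs 1, rem=5, I/O yield, promote→Q0. Q0=[P1] Q1=[P2,P3] Q2=[]
t=19-20: P1@Q0 runs 1, rem=4, I/O yield, promote→Q0. Q0=[P1] Q1=[P2,P3] Q2=[]
t=20-21: P1@Q0 runs 1, rem=3, I/O yield, promote→Q0. Q0=[P1] Q1=[P2,P3] Q2=[]
t=21-22: P1@Q0 runs 1, rem=2, I/O yield, promote→Q0. Q0=[P1] Q1=[P2,P3] Q2=[]
t=22-23: P1@Q0 runs 1, rem=1, I/O yield, promote→Q0. Q0=[P1] Q1=[P2,P3] Q2=[]
t=23-24: P1@Q0 runs 1, rem=0, completes. Q0=[] Q1=[P2,P3] Q2=[]
t=24-30: P2@Q1 runs 6, rem=0, completes. Q0=[] Q1=[P3] Q2=[]
t=30-36: P3@Q1 runs 6, rem=2, quantum used, demote→Q2. Q0=[] Q1=[] Q2=[P3]
t=36-38: P3@Q2 runs 2, rem=0, completes. Q0=[] Q1=[] Q2=[]

Answer: P4,P1,P2,P3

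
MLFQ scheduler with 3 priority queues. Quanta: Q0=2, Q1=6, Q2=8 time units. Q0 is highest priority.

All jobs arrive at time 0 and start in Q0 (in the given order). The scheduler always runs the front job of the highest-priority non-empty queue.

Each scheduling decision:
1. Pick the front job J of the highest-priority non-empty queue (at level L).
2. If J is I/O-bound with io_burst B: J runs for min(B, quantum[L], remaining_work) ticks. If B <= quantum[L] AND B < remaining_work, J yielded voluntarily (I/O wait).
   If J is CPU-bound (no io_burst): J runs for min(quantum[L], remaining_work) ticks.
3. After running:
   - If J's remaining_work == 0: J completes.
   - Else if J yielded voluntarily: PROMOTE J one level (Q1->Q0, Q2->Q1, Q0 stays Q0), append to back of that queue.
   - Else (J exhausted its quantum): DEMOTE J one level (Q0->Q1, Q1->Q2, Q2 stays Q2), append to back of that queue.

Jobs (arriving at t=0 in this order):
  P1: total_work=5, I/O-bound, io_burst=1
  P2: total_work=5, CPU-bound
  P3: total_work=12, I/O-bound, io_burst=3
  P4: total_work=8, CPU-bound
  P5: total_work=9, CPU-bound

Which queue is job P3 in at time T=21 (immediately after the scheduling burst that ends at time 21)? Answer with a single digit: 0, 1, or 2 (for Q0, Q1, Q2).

t=0-1: P1@Q0 runs 1, rem=4, I/O yield, promote→Q0. Q0=[P2,P3,P4,P5,P1] Q1=[] Q2=[]
t=1-3: P2@Q0 runs 2, rem=3, quantum used, demote→Q1. Q0=[P3,P4,P5,P1] Q1=[P2] Q2=[]
t=3-5: P3@Q0 runs 2, rem=10, quantum used, demote→Q1. Q0=[P4,P5,P1] Q1=[P2,P3] Q2=[]
t=5-7: P4@Q0 runs 2, rem=6, quantum used, demote→Q1. Q0=[P5,P1] Q1=[P2,P3,P4] Q2=[]
t=7-9: P5@Q0 runs 2, rem=7, quantum used, demote→Q1. Q0=[P1] Q1=[P2,P3,P4,P5] Q2=[]
t=9-10: P1@Q0 runs 1, rem=3, I/O yield, promote→Q0. Q0=[P1] Q1=[P2,P3,P4,P5] Q2=[]
t=10-11: P1@Q0 runs 1, rem=2, I/O yield, promote→Q0. Q0=[P1] Q1=[P2,P3,P4,P5] Q2=[]
t=11-12: P1@Q0 runs 1, rem=1, I/O yield, promote→Q0. Q0=[P1] Q1=[P2,P3,P4,P5] Q2=[]
t=12-13: P1@Q0 runs 1, rem=0, completes. Q0=[] Q1=[P2,P3,P4,P5] Q2=[]
t=13-16: P2@Q1 runs 3, rem=0, completes. Q0=[] Q1=[P3,P4,P5] Q2=[]
t=16-19: P3@Q1 runs 3, rem=7, I/O yield, promote→Q0. Q0=[P3] Q1=[P4,P5] Q2=[]
t=19-21: P3@Q0 runs 2, rem=5, quantum used, demote→Q1. Q0=[] Q1=[P4,P5,P3] Q2=[]
t=21-27: P4@Q1 runs 6, rem=0, completes. Q0=[] Q1=[P5,P3] Q2=[]
t=27-33: P5@Q1 runs 6, rem=1, quantum used, demote→Q2. Q0=[] Q1=[P3] Q2=[P5]
t=33-36: P3@Q1 runs 3, rem=2, I/O yield, promote→Q0. Q0=[P3] Q1=[] Q2=[P5]
t=36-38: P3@Q0 runs 2, rem=0, completes. Q0=[] Q1=[] Q2=[P5]
t=38-39: P5@Q2 runs 1, rem=0, completes. Q0=[] Q1=[] Q2=[]

Answer: 1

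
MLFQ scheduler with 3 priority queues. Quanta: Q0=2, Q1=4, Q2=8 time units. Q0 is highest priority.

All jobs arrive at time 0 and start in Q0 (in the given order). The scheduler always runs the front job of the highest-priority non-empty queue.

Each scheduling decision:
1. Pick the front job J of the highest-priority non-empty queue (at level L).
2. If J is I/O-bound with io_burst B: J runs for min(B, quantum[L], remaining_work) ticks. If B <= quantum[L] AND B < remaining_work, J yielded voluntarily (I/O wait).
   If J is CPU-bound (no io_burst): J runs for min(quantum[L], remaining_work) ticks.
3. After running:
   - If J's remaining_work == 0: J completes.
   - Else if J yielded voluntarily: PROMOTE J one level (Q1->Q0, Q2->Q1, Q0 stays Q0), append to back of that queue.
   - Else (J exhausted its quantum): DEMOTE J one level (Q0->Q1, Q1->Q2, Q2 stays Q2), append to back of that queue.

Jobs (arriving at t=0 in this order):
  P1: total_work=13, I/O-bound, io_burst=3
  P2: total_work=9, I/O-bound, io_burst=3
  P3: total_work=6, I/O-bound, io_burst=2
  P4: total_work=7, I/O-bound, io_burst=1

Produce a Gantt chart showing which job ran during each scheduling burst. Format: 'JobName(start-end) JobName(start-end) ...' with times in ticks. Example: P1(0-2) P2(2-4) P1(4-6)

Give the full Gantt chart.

t=0-2: P1@Q0 runs 2, rem=11, quantum used, demote→Q1. Q0=[P2,P3,P4] Q1=[P1] Q2=[]
t=2-4: P2@Q0 runs 2, rem=7, quantum used, demote→Q1. Q0=[P3,P4] Q1=[P1,P2] Q2=[]
t=4-6: P3@Q0 runs 2, rem=4, I/O yield, promote→Q0. Q0=[P4,P3] Q1=[P1,P2] Q2=[]
t=6-7: P4@Q0 runs 1, rem=6, I/O yield, promote→Q0. Q0=[P3,P4] Q1=[P1,P2] Q2=[]
t=7-9: P3@Q0 runs 2, rem=2, I/O yield, promote→Q0. Q0=[P4,P3] Q1=[P1,P2] Q2=[]
t=9-10: P4@Q0 runs 1, rem=5, I/O yield, promote→Q0. Q0=[P3,P4] Q1=[P1,P2] Q2=[]
t=10-12: P3@Q0 runs 2, rem=0, completes. Q0=[P4] Q1=[P1,P2] Q2=[]
t=12-13: P4@Q0 runs 1, rem=4, I/O yield, promote→Q0. Q0=[P4] Q1=[P1,P2] Q2=[]
t=13-14: P4@Q0 runs 1, rem=3, I/O yield, promote→Q0. Q0=[P4] Q1=[P1,P2] Q2=[]
t=14-15: P4@Q0 runs 1, rem=2, I/O yield, promote→Q0. Q0=[P4] Q1=[P1,P2] Q2=[]
t=15-16: P4@Q0 runs 1, rem=1, I/O yield, promote→Q0. Q0=[P4] Q1=[P1,P2] Q2=[]
t=16-17: P4@Q0 runs 1, rem=0, completes. Q0=[] Q1=[P1,P2] Q2=[]
t=17-20: P1@Q1 runs 3, rem=8, I/O yield, promote→Q0. Q0=[P1] Q1=[P2] Q2=[]
t=20-22: P1@Q0 runs 2, rem=6, quantum used, demote→Q1. Q0=[] Q1=[P2,P1] Q2=[]
t=22-25: P2@Q1 runs 3, rem=4, I/O yield, promote→Q0. Q0=[P2] Q1=[P1] Q2=[]
t=25-27: P2@Q0 runs 2, rem=2, quantum used, demote→Q1. Q0=[] Q1=[P1,P2] Q2=[]
t=27-30: P1@Q1 runs 3, rem=3, I/O yield, promote→Q0. Q0=[P1] Q1=[P2] Q2=[]
t=30-32: P1@Q0 runs 2, rem=1, quantum used, demote→Q1. Q0=[] Q1=[P2,P1] Q2=[]
t=32-34: P2@Q1 runs 2, rem=0, completes. Q0=[] Q1=[P1] Q2=[]
t=34-35: P1@Q1 runs 1, rem=0, completes. Q0=[] Q1=[] Q2=[]

Answer: P1(0-2) P2(2-4) P3(4-6) P4(6-7) P3(7-9) P4(9-10) P3(10-12) P4(12-13) P4(13-14) P4(14-15) P4(15-16) P4(16-17) P1(17-20) P1(20-22) P2(22-25) P2(25-27) P1(27-30) P1(30-32) P2(32-34) P1(34-35)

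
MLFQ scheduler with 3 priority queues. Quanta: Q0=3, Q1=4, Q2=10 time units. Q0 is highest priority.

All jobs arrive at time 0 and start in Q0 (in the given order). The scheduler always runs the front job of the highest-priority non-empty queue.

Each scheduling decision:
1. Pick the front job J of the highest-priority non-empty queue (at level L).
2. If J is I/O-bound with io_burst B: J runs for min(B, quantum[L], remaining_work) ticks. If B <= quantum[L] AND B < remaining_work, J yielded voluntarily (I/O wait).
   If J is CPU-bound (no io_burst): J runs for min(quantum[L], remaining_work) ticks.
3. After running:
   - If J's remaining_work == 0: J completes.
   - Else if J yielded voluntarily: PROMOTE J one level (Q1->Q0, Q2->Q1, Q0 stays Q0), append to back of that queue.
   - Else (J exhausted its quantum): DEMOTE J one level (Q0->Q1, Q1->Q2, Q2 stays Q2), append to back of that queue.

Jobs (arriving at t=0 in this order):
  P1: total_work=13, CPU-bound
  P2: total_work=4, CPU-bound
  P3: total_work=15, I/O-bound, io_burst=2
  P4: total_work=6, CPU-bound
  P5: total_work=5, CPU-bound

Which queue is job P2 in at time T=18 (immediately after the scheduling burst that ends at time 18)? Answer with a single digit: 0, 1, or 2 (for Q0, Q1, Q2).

t=0-3: P1@Q0 runs 3, rem=10, quantum used, demote→Q1. Q0=[P2,P3,P4,P5] Q1=[P1] Q2=[]
t=3-6: P2@Q0 runs 3, rem=1, quantum used, demote→Q1. Q0=[P3,P4,P5] Q1=[P1,P2] Q2=[]
t=6-8: P3@Q0 runs 2, rem=13, I/O yield, promote→Q0. Q0=[P4,P5,P3] Q1=[P1,P2] Q2=[]
t=8-11: P4@Q0 runs 3, rem=3, quantum used, demote→Q1. Q0=[P5,P3] Q1=[P1,P2,P4] Q2=[]
t=11-14: P5@Q0 runs 3, rem=2, quantum used, demote→Q1. Q0=[P3] Q1=[P1,P2,P4,P5] Q2=[]
t=14-16: P3@Q0 runs 2, rem=11, I/O yield, promote→Q0. Q0=[P3] Q1=[P1,P2,P4,P5] Q2=[]
t=16-18: P3@Q0 runs 2, rem=9, I/O yield, promote→Q0. Q0=[P3] Q1=[P1,P2,P4,P5] Q2=[]
t=18-20: P3@Q0 runs 2, rem=7, I/O yield, promote→Q0. Q0=[P3] Q1=[P1,P2,P4,P5] Q2=[]
t=20-22: P3@Q0 runs 2, rem=5, I/O yield, promote→Q0. Q0=[P3] Q1=[P1,P2,P4,P5] Q2=[]
t=22-24: P3@Q0 runs 2, rem=3, I/O yield, promote→Q0. Q0=[P3] Q1=[P1,P2,P4,P5] Q2=[]
t=24-26: P3@Q0 runs 2, rem=1, I/O yield, promote→Q0. Q0=[P3] Q1=[P1,P2,P4,P5] Q2=[]
t=26-27: P3@Q0 runs 1, rem=0, completes. Q0=[] Q1=[P1,P2,P4,P5] Q2=[]
t=27-31: P1@Q1 runs 4, rem=6, quantum used, demote→Q2. Q0=[] Q1=[P2,P4,P5] Q2=[P1]
t=31-32: P2@Q1 runs 1, rem=0, completes. Q0=[] Q1=[P4,P5] Q2=[P1]
t=32-35: P4@Q1 runs 3, rem=0, completes. Q0=[] Q1=[P5] Q2=[P1]
t=35-37: P5@Q1 runs 2, rem=0, completes. Q0=[] Q1=[] Q2=[P1]
t=37-43: P1@Q2 runs 6, rem=0, completes. Q0=[] Q1=[] Q2=[]

Answer: 1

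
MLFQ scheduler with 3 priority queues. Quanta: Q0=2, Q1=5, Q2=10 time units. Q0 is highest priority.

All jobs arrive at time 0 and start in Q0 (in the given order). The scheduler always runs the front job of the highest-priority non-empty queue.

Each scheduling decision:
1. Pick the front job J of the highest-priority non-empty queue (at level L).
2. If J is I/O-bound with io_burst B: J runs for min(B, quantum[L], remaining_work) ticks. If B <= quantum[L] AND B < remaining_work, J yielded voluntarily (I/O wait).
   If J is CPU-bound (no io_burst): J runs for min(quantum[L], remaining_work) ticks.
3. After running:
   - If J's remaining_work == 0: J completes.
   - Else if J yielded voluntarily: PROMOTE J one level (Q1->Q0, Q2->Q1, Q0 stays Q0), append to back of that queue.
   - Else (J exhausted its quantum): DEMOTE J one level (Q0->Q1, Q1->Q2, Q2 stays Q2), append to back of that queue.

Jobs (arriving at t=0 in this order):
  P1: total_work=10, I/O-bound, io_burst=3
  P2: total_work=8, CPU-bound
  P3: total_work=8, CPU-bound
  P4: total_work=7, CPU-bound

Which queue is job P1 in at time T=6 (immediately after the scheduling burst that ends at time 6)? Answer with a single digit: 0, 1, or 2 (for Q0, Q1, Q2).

Answer: 1

Derivation:
t=0-2: P1@Q0 runs 2, rem=8, quantum used, demote→Q1. Q0=[P2,P3,P4] Q1=[P1] Q2=[]
t=2-4: P2@Q0 runs 2, rem=6, quantum used, demote→Q1. Q0=[P3,P4] Q1=[P1,P2] Q2=[]
t=4-6: P3@Q0 runs 2, rem=6, quantum used, demote→Q1. Q0=[P4] Q1=[P1,P2,P3] Q2=[]
t=6-8: P4@Q0 runs 2, rem=5, quantum used, demote→Q1. Q0=[] Q1=[P1,P2,P3,P4] Q2=[]
t=8-11: P1@Q1 runs 3, rem=5, I/O yield, promote→Q0. Q0=[P1] Q1=[P2,P3,P4] Q2=[]
t=11-13: P1@Q0 runs 2, rem=3, quantum used, demote→Q1. Q0=[] Q1=[P2,P3,P4,P1] Q2=[]
t=13-18: P2@Q1 runs 5, rem=1, quantum used, demote→Q2. Q0=[] Q1=[P3,P4,P1] Q2=[P2]
t=18-23: P3@Q1 runs 5, rem=1, quantum used, demote→Q2. Q0=[] Q1=[P4,P1] Q2=[P2,P3]
t=23-28: P4@Q1 runs 5, rem=0, completes. Q0=[] Q1=[P1] Q2=[P2,P3]
t=28-31: P1@Q1 runs 3, rem=0, completes. Q0=[] Q1=[] Q2=[P2,P3]
t=31-32: P2@Q2 runs 1, rem=0, completes. Q0=[] Q1=[] Q2=[P3]
t=32-33: P3@Q2 runs 1, rem=0, completes. Q0=[] Q1=[] Q2=[]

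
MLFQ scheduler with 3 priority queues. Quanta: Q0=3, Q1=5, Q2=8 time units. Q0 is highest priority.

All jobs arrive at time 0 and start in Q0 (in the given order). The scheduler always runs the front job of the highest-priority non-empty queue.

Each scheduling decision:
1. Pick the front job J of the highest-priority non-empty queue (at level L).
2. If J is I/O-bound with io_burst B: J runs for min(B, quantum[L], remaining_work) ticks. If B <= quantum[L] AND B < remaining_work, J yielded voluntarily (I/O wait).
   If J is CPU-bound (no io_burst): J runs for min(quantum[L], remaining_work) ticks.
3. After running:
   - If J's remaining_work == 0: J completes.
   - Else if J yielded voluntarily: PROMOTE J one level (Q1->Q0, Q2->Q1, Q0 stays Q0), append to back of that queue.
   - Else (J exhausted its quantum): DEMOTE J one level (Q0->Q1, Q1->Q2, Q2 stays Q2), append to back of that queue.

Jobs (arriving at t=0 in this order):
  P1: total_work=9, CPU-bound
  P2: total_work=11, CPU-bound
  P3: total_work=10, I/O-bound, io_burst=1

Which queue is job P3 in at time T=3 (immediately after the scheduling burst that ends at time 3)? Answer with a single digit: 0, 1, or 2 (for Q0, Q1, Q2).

Answer: 0

Derivation:
t=0-3: P1@Q0 runs 3, rem=6, quantum used, demote→Q1. Q0=[P2,P3] Q1=[P1] Q2=[]
t=3-6: P2@Q0 runs 3, rem=8, quantum used, demote→Q1. Q0=[P3] Q1=[P1,P2] Q2=[]
t=6-7: P3@Q0 runs 1, rem=9, I/O yield, promote→Q0. Q0=[P3] Q1=[P1,P2] Q2=[]
t=7-8: P3@Q0 runs 1, rem=8, I/O yield, promote→Q0. Q0=[P3] Q1=[P1,P2] Q2=[]
t=8-9: P3@Q0 runs 1, rem=7, I/O yield, promote→Q0. Q0=[P3] Q1=[P1,P2] Q2=[]
t=9-10: P3@Q0 runs 1, rem=6, I/O yield, promote→Q0. Q0=[P3] Q1=[P1,P2] Q2=[]
t=10-11: P3@Q0 runs 1, rem=5, I/O yield, promote→Q0. Q0=[P3] Q1=[P1,P2] Q2=[]
t=11-12: P3@Q0 runs 1, rem=4, I/O yield, promote→Q0. Q0=[P3] Q1=[P1,P2] Q2=[]
t=12-13: P3@Q0 runs 1, rem=3, I/O yield, promote→Q0. Q0=[P3] Q1=[P1,P2] Q2=[]
t=13-14: P3@Q0 runs 1, rem=2, I/O yield, promote→Q0. Q0=[P3] Q1=[P1,P2] Q2=[]
t=14-15: P3@Q0 runs 1, rem=1, I/O yield, promote→Q0. Q0=[P3] Q1=[P1,P2] Q2=[]
t=15-16: P3@Q0 runs 1, rem=0, completes. Q0=[] Q1=[P1,P2] Q2=[]
t=16-21: P1@Q1 runs 5, rem=1, quantum used, demote→Q2. Q0=[] Q1=[P2] Q2=[P1]
t=21-26: P2@Q1 runs 5, rem=3, quantum used, demote→Q2. Q0=[] Q1=[] Q2=[P1,P2]
t=26-27: P1@Q2 runs 1, rem=0, completes. Q0=[] Q1=[] Q2=[P2]
t=27-30: P2@Q2 runs 3, rem=0, completes. Q0=[] Q1=[] Q2=[]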